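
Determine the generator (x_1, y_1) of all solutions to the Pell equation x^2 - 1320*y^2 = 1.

(x, y) = (109, 3)

First expand sqrt(1320) as a continued fraction. With x_i = (sqrt(1320) + m_i)/d_i and (m_0, d_0) = (0, 1): a_0 = floor(sqrt(1320)) = 36, since 36^2 = 1296 <= 1320 < 1369 = 37^2.
Iterate m_{i+1} = d_i*a_i - m_i, d_{i+1} = (1320 - m_{i+1}^2)/d_i, a_{i+1} = floor((a_0 + m_{i+1})/d_{i+1}):
  m_1 = 1*36 - 0 = 36, d_1 = (1320 - 36^2)/1 = 24/1 = 24, a_1 = floor((36 + 36)/24) = 3.
  m_2 = 24*3 - 36 = 36, d_2 = (1320 - 36^2)/24 = 24/24 = 1, a_2 = floor((36 + 36)/1) = 72.
  m_3 = 1*72 - 36 = 36, d_3 = (1320 - 36^2)/1 = 24/1 = 24: (m_3, d_3) = (m_1, d_1) = (36, 24), so from here the quotients repeat a_1, a_2; the period length is 2.
So sqrt(1320) = [36; (3, 72)] with period length k = 2.
k is even, so the fundamental solution of x^2 - 1320y^2 = 1 is (p_{k-1}, q_{k-1}) = (p_1, q_1); compute convergents through index 1.
Convergents (p_i = a_i*p_{i-1} + p_{i-2}, q_i = a_i*q_{i-1} + q_{i-2} with p_{-2}=0, p_{-1}=1, q_{-2}=1, q_{-1}=0):
  i=0: a_0=36, p_0 = 36*1 + 0 = 36, q_0 = 36*0 + 1 = 1.
  i=1: a_1=3, p_1 = 3*36 + 1 = 109, q_1 = 3*1 + 0 = 3.
Check: 109^2 - 1320*3^2 = 11881 - 11880 = 1, so (x, y) = (109, 3) solves the equation, and by the theorem it is the least positive solution.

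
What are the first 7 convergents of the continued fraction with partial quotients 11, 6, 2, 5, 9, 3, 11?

Using the convergent recurrence p_i = a_i*p_{i-1} + p_{i-2}, q_i = a_i*q_{i-1} + q_{i-2} with p_{-2}=0, p_{-1}=1, q_{-2}=1, q_{-1}=0:
  i=0: a_0=11, p_0 = 11*1 + 0 = 11, q_0 = 11*0 + 1 = 1.
  i=1: a_1=6, p_1 = 6*11 + 1 = 67, q_1 = 6*1 + 0 = 6.
  i=2: a_2=2, p_2 = 2*67 + 11 = 145, q_2 = 2*6 + 1 = 13.
  i=3: a_3=5, p_3 = 5*145 + 67 = 792, q_3 = 5*13 + 6 = 71.
  i=4: a_4=9, p_4 = 9*792 + 145 = 7273, q_4 = 9*71 + 13 = 652.
  i=5: a_5=3, p_5 = 3*7273 + 792 = 22611, q_5 = 3*652 + 71 = 2027.
  i=6: a_6=11, p_6 = 11*22611 + 7273 = 255994, q_6 = 11*2027 + 652 = 22949.

11/1, 67/6, 145/13, 792/71, 7273/652, 22611/2027, 255994/22949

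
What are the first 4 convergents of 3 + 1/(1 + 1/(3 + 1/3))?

Using the convergent recurrence p_i = a_i*p_{i-1} + p_{i-2}, q_i = a_i*q_{i-1} + q_{i-2} with p_{-2}=0, p_{-1}=1, q_{-2}=1, q_{-1}=0:
  i=0: a_0=3, p_0 = 3*1 + 0 = 3, q_0 = 3*0 + 1 = 1.
  i=1: a_1=1, p_1 = 1*3 + 1 = 4, q_1 = 1*1 + 0 = 1.
  i=2: a_2=3, p_2 = 3*4 + 3 = 15, q_2 = 3*1 + 1 = 4.
  i=3: a_3=3, p_3 = 3*15 + 4 = 49, q_3 = 3*4 + 1 = 13.

3/1, 4/1, 15/4, 49/13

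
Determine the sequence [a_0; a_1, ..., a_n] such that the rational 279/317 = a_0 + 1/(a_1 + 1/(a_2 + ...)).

[0; 1, 7, 2, 1, 12]

Run the Euclidean algorithm on 279 and 317; the successive quotients are the partial quotients a_0, a_1, ... (each step inverts the fractional part left over by the previous one):
  279 = 0*317 + 279, so a_0 = 0.
  317 = 1*279 + 38, so a_1 = 1.
  279 = 7*38 + 13, so a_2 = 7.
  38 = 2*13 + 12, so a_3 = 2.
  13 = 1*12 + 1, so a_4 = 1.
  12 = 12*1 + 0, so a_5 = 12.
The remainder reaches 0 after 6 divisions, so the expansion has 6 partial quotients, read off in order.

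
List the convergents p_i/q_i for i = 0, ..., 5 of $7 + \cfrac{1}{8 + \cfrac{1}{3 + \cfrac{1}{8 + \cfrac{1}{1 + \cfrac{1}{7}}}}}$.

7/1, 57/8, 178/25, 1481/208, 1659/233, 13094/1839

Using the convergent recurrence p_i = a_i*p_{i-1} + p_{i-2}, q_i = a_i*q_{i-1} + q_{i-2} with p_{-2}=0, p_{-1}=1, q_{-2}=1, q_{-1}=0:
  i=0: a_0=7, p_0 = 7*1 + 0 = 7, q_0 = 7*0 + 1 = 1.
  i=1: a_1=8, p_1 = 8*7 + 1 = 57, q_1 = 8*1 + 0 = 8.
  i=2: a_2=3, p_2 = 3*57 + 7 = 178, q_2 = 3*8 + 1 = 25.
  i=3: a_3=8, p_3 = 8*178 + 57 = 1481, q_3 = 8*25 + 8 = 208.
  i=4: a_4=1, p_4 = 1*1481 + 178 = 1659, q_4 = 1*208 + 25 = 233.
  i=5: a_5=7, p_5 = 7*1659 + 1481 = 13094, q_5 = 7*233 + 208 = 1839.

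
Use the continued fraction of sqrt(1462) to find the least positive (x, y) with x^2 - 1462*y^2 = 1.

First expand sqrt(1462) as a continued fraction. With x_i = (sqrt(1462) + m_i)/d_i and (m_0, d_0) = (0, 1): a_0 = floor(sqrt(1462)) = 38, since 38^2 = 1444 <= 1462 < 1521 = 39^2.
Iterate m_{i+1} = d_i*a_i - m_i, d_{i+1} = (1462 - m_{i+1}^2)/d_i, a_{i+1} = floor((a_0 + m_{i+1})/d_{i+1}):
  m_1 = 1*38 - 0 = 38, d_1 = (1462 - 38^2)/1 = 18/1 = 18, a_1 = floor((38 + 38)/18) = 4.
  m_2 = 18*4 - 38 = 34, d_2 = (1462 - 34^2)/18 = 306/18 = 17, a_2 = floor((38 + 34)/17) = 4.
  m_3 = 17*4 - 34 = 34, d_3 = (1462 - 34^2)/17 = 306/17 = 18, a_3 = floor((38 + 34)/18) = 4.
  m_4 = 18*4 - 34 = 38, d_4 = (1462 - 38^2)/18 = 18/18 = 1, a_4 = floor((38 + 38)/1) = 76.
  m_5 = 1*76 - 38 = 38, d_5 = (1462 - 38^2)/1 = 18/1 = 18: (m_5, d_5) = (m_1, d_1) = (38, 18), so from here the quotients repeat a_1, ..., a_4; the period length is 4.
So sqrt(1462) = [38; (4, 4, 4, 76)] with period length k = 4.
k is even, so the fundamental solution of x^2 - 1462y^2 = 1 is (p_{k-1}, q_{k-1}) = (p_3, q_3); compute convergents through index 3.
Convergents (p_i = a_i*p_{i-1} + p_{i-2}, q_i = a_i*q_{i-1} + q_{i-2} with p_{-2}=0, p_{-1}=1, q_{-2}=1, q_{-1}=0):
  i=0: a_0=38, p_0 = 38*1 + 0 = 38, q_0 = 38*0 + 1 = 1.
  i=1: a_1=4, p_1 = 4*38 + 1 = 153, q_1 = 4*1 + 0 = 4.
  i=2: a_2=4, p_2 = 4*153 + 38 = 650, q_2 = 4*4 + 1 = 17.
  i=3: a_3=4, p_3 = 4*650 + 153 = 2753, q_3 = 4*17 + 4 = 72.
Check: 2753^2 - 1462*72^2 = 7579009 - 7579008 = 1, so (x, y) = (2753, 72) solves the equation, and by the theorem it is the least positive solution.

(x, y) = (2753, 72)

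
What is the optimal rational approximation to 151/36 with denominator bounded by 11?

Expand x = 151/36 as a continued fraction with the Euclidean algorithm:
  151 = 4*36 + 7, so a_0 = 4.
  36 = 5*7 + 1, so a_1 = 5.
  7 = 7*1 + 0, so a_2 = 7.
so x = [4; 5, 7].
Convergents (p_i = a_i*p_{i-1} + p_{i-2}, q_i = a_i*q_{i-1} + q_{i-2} with p_{-2}=0, p_{-1}=1, q_{-2}=1, q_{-1}=0), until the denominator exceeds 11:
  i=0: a_0=4, p_0 = 4*1 + 0 = 4, q_0 = 4*0 + 1 = 1.
  i=1: a_1=5, p_1 = 5*4 + 1 = 21, q_1 = 5*1 + 0 = 5.
  i=2: a_2=7, p_2 = 7*21 + 4 = 151, q_2 = 7*5 + 1 = 36.
q_2 = 36 > 11, so the last convergent with denominator <= 11 is p_1/q_1 = 21/5.
The closest fraction with denominator <= 11 is either p_1/q_1 or the intermediate fraction (k*p_1 + p_0)/(k*q_1 + q_0) with the largest k >= 1 whose denominator stays <= 11; these approach x as k grows, and every other convergent or intermediate fraction in range is farther away.
Largest k: floor((11 - q_0)/q_1) = floor((11 - 1)/5) = 2.
That gives (2*21 + 4)/(2*5 + 1) = 46/11.
Compare the errors: |x - 21/5| = |151*5 - 21*36|/(36*5) = 1/180, and |x - 46/11| = |151*11 - 46*36|/(36*11) = 5/396.
Cross-multiplying, 1*396 = 396 < 900 = 5*180, so 1/180 is smaller: the convergent 21/5 is closer to x than 46/11.

21/5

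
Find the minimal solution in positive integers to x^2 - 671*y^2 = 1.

First expand sqrt(671) as a continued fraction. With x_i = (sqrt(671) + m_i)/d_i and (m_0, d_0) = (0, 1): a_0 = floor(sqrt(671)) = 25, since 25^2 = 625 <= 671 < 676 = 26^2.
Iterate m_{i+1} = d_i*a_i - m_i, d_{i+1} = (671 - m_{i+1}^2)/d_i, a_{i+1} = floor((a_0 + m_{i+1})/d_{i+1}):
  m_1 = 1*25 - 0 = 25, d_1 = (671 - 25^2)/1 = 46/1 = 46, a_1 = floor((25 + 25)/46) = 1.
  m_2 = 46*1 - 25 = 21, d_2 = (671 - 21^2)/46 = 230/46 = 5, a_2 = floor((25 + 21)/5) = 9.
  m_3 = 5*9 - 21 = 24, d_3 = (671 - 24^2)/5 = 95/5 = 19, a_3 = floor((25 + 24)/19) = 2.
  m_4 = 19*2 - 24 = 14, d_4 = (671 - 14^2)/19 = 475/19 = 25, a_4 = floor((25 + 14)/25) = 1.
  m_5 = 25*1 - 14 = 11, d_5 = (671 - 11^2)/25 = 550/25 = 22, a_5 = floor((25 + 11)/22) = 1.
  m_6 = 22*1 - 11 = 11, d_6 = (671 - 11^2)/22 = 550/22 = 25, a_6 = floor((25 + 11)/25) = 1.
  m_7 = 25*1 - 11 = 14, d_7 = (671 - 14^2)/25 = 475/25 = 19, a_7 = floor((25 + 14)/19) = 2.
  m_8 = 19*2 - 14 = 24, d_8 = (671 - 24^2)/19 = 95/19 = 5, a_8 = floor((25 + 24)/5) = 9.
  m_9 = 5*9 - 24 = 21, d_9 = (671 - 21^2)/5 = 230/5 = 46, a_9 = floor((25 + 21)/46) = 1.
  m_10 = 46*1 - 21 = 25, d_10 = (671 - 25^2)/46 = 46/46 = 1, a_10 = floor((25 + 25)/1) = 50.
  m_11 = 1*50 - 25 = 25, d_11 = (671 - 25^2)/1 = 46/1 = 46: (m_11, d_11) = (m_1, d_1) = (25, 46), so from here the quotients repeat a_1, ..., a_10; the period length is 10.
So sqrt(671) = [25; (1, 9, 2, 1, 1, 1, 2, 9, 1, 50)] with period length k = 10.
k is even, so the fundamental solution of x^2 - 671y^2 = 1 is (p_{k-1}, q_{k-1}) = (p_9, q_9); compute convergents through index 9.
Convergents (p_i = a_i*p_{i-1} + p_{i-2}, q_i = a_i*q_{i-1} + q_{i-2} with p_{-2}=0, p_{-1}=1, q_{-2}=1, q_{-1}=0):
  i=0: a_0=25, p_0 = 25*1 + 0 = 25, q_0 = 25*0 + 1 = 1.
  i=1: a_1=1, p_1 = 1*25 + 1 = 26, q_1 = 1*1 + 0 = 1.
  i=2: a_2=9, p_2 = 9*26 + 25 = 259, q_2 = 9*1 + 1 = 10.
  i=3: a_3=2, p_3 = 2*259 + 26 = 544, q_3 = 2*10 + 1 = 21.
  i=4: a_4=1, p_4 = 1*544 + 259 = 803, q_4 = 1*21 + 10 = 31.
  i=5: a_5=1, p_5 = 1*803 + 544 = 1347, q_5 = 1*31 + 21 = 52.
  i=6: a_6=1, p_6 = 1*1347 + 803 = 2150, q_6 = 1*52 + 31 = 83.
  i=7: a_7=2, p_7 = 2*2150 + 1347 = 5647, q_7 = 2*83 + 52 = 218.
  i=8: a_8=9, p_8 = 9*5647 + 2150 = 52973, q_8 = 9*218 + 83 = 2045.
  i=9: a_9=1, p_9 = 1*52973 + 5647 = 58620, q_9 = 1*2045 + 218 = 2263.
Check: 58620^2 - 671*2263^2 = 3436304400 - 3436304399 = 1, so (x, y) = (58620, 2263) solves the equation, and by the theorem it is the least positive solution.

(x, y) = (58620, 2263)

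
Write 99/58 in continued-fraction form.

[1; 1, 2, 2, 2, 3]

Run the Euclidean algorithm on 99 and 58; the successive quotients are the partial quotients a_0, a_1, ... (each step inverts the fractional part left over by the previous one):
  99 = 1*58 + 41, so a_0 = 1.
  58 = 1*41 + 17, so a_1 = 1.
  41 = 2*17 + 7, so a_2 = 2.
  17 = 2*7 + 3, so a_3 = 2.
  7 = 2*3 + 1, so a_4 = 2.
  3 = 3*1 + 0, so a_5 = 3.
The remainder reaches 0 after 6 divisions, so the expansion has 6 partial quotients, read off in order.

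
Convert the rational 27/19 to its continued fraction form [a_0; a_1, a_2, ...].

[1; 2, 2, 1, 2]

Run the Euclidean algorithm on 27 and 19; the successive quotients are the partial quotients a_0, a_1, ... (each step inverts the fractional part left over by the previous one):
  27 = 1*19 + 8, so a_0 = 1.
  19 = 2*8 + 3, so a_1 = 2.
  8 = 2*3 + 2, so a_2 = 2.
  3 = 1*2 + 1, so a_3 = 1.
  2 = 2*1 + 0, so a_4 = 2.
The remainder reaches 0 after 5 divisions, so the expansion has 5 partial quotients, read off in order.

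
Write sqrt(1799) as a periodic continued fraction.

[42; (2, 2, 2, 2, 1, 41, 1, 2, 2, 2, 2, 84)]

Write x_i = (sqrt(1799) + m_i)/d_i with (m_0, d_0) = (0, 1). a_0 = floor(sqrt(1799)) = 42, since 42^2 = 1764 <= 1799 < 1849 = 43^2.
Iterate m_{i+1} = d_i*a_i - m_i, d_{i+1} = (1799 - m_{i+1}^2)/d_i, a_{i+1} = floor((a_0 + m_{i+1})/d_{i+1}):
  m_1 = 1*42 - 0 = 42, d_1 = (1799 - 42^2)/1 = 35/1 = 35, a_1 = floor((42 + 42)/35) = 2.
  m_2 = 35*2 - 42 = 28, d_2 = (1799 - 28^2)/35 = 1015/35 = 29, a_2 = floor((42 + 28)/29) = 2.
  m_3 = 29*2 - 28 = 30, d_3 = (1799 - 30^2)/29 = 899/29 = 31, a_3 = floor((42 + 30)/31) = 2.
  m_4 = 31*2 - 30 = 32, d_4 = (1799 - 32^2)/31 = 775/31 = 25, a_4 = floor((42 + 32)/25) = 2.
  m_5 = 25*2 - 32 = 18, d_5 = (1799 - 18^2)/25 = 1475/25 = 59, a_5 = floor((42 + 18)/59) = 1.
  m_6 = 59*1 - 18 = 41, d_6 = (1799 - 41^2)/59 = 118/59 = 2, a_6 = floor((42 + 41)/2) = 41.
  m_7 = 2*41 - 41 = 41, d_7 = (1799 - 41^2)/2 = 118/2 = 59, a_7 = floor((42 + 41)/59) = 1.
  m_8 = 59*1 - 41 = 18, d_8 = (1799 - 18^2)/59 = 1475/59 = 25, a_8 = floor((42 + 18)/25) = 2.
  m_9 = 25*2 - 18 = 32, d_9 = (1799 - 32^2)/25 = 775/25 = 31, a_9 = floor((42 + 32)/31) = 2.
  m_10 = 31*2 - 32 = 30, d_10 = (1799 - 30^2)/31 = 899/31 = 29, a_10 = floor((42 + 30)/29) = 2.
  m_11 = 29*2 - 30 = 28, d_11 = (1799 - 28^2)/29 = 1015/29 = 35, a_11 = floor((42 + 28)/35) = 2.
  m_12 = 35*2 - 28 = 42, d_12 = (1799 - 42^2)/35 = 35/35 = 1, a_12 = floor((42 + 42)/1) = 84.
  m_13 = 1*84 - 42 = 42, d_13 = (1799 - 42^2)/1 = 35/1 = 35: (m_13, d_13) = (m_1, d_1) = (42, 35), so from here the quotients repeat a_1, ..., a_12; the period length is 12.
Hence the expansion of sqrt(1799) is a_0 = 42 followed by the repeating block 2, 2, 2, 2, 1, 41, 1, 2, 2, 2, 2, 84 (period 12).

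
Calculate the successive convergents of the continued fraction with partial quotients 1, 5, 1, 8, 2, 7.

1/1, 6/5, 7/6, 62/53, 131/112, 979/837

Using the convergent recurrence p_i = a_i*p_{i-1} + p_{i-2}, q_i = a_i*q_{i-1} + q_{i-2} with p_{-2}=0, p_{-1}=1, q_{-2}=1, q_{-1}=0:
  i=0: a_0=1, p_0 = 1*1 + 0 = 1, q_0 = 1*0 + 1 = 1.
  i=1: a_1=5, p_1 = 5*1 + 1 = 6, q_1 = 5*1 + 0 = 5.
  i=2: a_2=1, p_2 = 1*6 + 1 = 7, q_2 = 1*5 + 1 = 6.
  i=3: a_3=8, p_3 = 8*7 + 6 = 62, q_3 = 8*6 + 5 = 53.
  i=4: a_4=2, p_4 = 2*62 + 7 = 131, q_4 = 2*53 + 6 = 112.
  i=5: a_5=7, p_5 = 7*131 + 62 = 979, q_5 = 7*112 + 53 = 837.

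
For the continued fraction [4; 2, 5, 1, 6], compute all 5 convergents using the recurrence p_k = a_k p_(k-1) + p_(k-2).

Using the convergent recurrence p_i = a_i*p_{i-1} + p_{i-2}, q_i = a_i*q_{i-1} + q_{i-2} with p_{-2}=0, p_{-1}=1, q_{-2}=1, q_{-1}=0:
  i=0: a_0=4, p_0 = 4*1 + 0 = 4, q_0 = 4*0 + 1 = 1.
  i=1: a_1=2, p_1 = 2*4 + 1 = 9, q_1 = 2*1 + 0 = 2.
  i=2: a_2=5, p_2 = 5*9 + 4 = 49, q_2 = 5*2 + 1 = 11.
  i=3: a_3=1, p_3 = 1*49 + 9 = 58, q_3 = 1*11 + 2 = 13.
  i=4: a_4=6, p_4 = 6*58 + 49 = 397, q_4 = 6*13 + 11 = 89.

4/1, 9/2, 49/11, 58/13, 397/89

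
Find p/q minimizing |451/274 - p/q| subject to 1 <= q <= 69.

79/48

Expand x = 451/274 as a continued fraction with the Euclidean algorithm:
  451 = 1*274 + 177, so a_0 = 1.
  274 = 1*177 + 97, so a_1 = 1.
  177 = 1*97 + 80, so a_2 = 1.
  97 = 1*80 + 17, so a_3 = 1.
  80 = 4*17 + 12, so a_4 = 4.
  17 = 1*12 + 5, so a_5 = 1.
  12 = 2*5 + 2, so a_6 = 2.
  5 = 2*2 + 1, so a_7 = 2.
  2 = 2*1 + 0, so a_8 = 2.
so x = [1; 1, 1, 1, 4, 1, 2, 2, 2].
Convergents (p_i = a_i*p_{i-1} + p_{i-2}, q_i = a_i*q_{i-1} + q_{i-2} with p_{-2}=0, p_{-1}=1, q_{-2}=1, q_{-1}=0), until the denominator exceeds 69:
  i=0: a_0=1, p_0 = 1*1 + 0 = 1, q_0 = 1*0 + 1 = 1.
  i=1: a_1=1, p_1 = 1*1 + 1 = 2, q_1 = 1*1 + 0 = 1.
  i=2: a_2=1, p_2 = 1*2 + 1 = 3, q_2 = 1*1 + 1 = 2.
  i=3: a_3=1, p_3 = 1*3 + 2 = 5, q_3 = 1*2 + 1 = 3.
  i=4: a_4=4, p_4 = 4*5 + 3 = 23, q_4 = 4*3 + 2 = 14.
  i=5: a_5=1, p_5 = 1*23 + 5 = 28, q_5 = 1*14 + 3 = 17.
  i=6: a_6=2, p_6 = 2*28 + 23 = 79, q_6 = 2*17 + 14 = 48.
  i=7: a_7=2, p_7 = 2*79 + 28 = 186, q_7 = 2*48 + 17 = 113.
q_7 = 113 > 69, so the last convergent with denominator <= 69 is p_6/q_6 = 79/48.
The closest fraction with denominator <= 69 is either p_6/q_6 or the intermediate fraction (k*p_6 + p_5)/(k*q_6 + q_5) with the largest k >= 1 whose denominator stays <= 69; these approach x as k grows, and every other convergent or intermediate fraction in range is farther away.
Largest k: floor((69 - q_5)/q_6) = floor((69 - 17)/48) = 1.
That gives (1*79 + 28)/(1*48 + 17) = 107/65.
Compare the errors: |x - 79/48| = |451*48 - 79*274|/(274*48) = 2/13152, and |x - 107/65| = |451*65 - 107*274|/(274*65) = 3/17810.
Cross-multiplying, 2*17810 = 35620 < 39456 = 3*13152, so 2/13152 is smaller: the convergent 79/48 is closer to x than 107/65.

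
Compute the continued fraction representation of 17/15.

Run the Euclidean algorithm on 17 and 15; the successive quotients are the partial quotients a_0, a_1, ... (each step inverts the fractional part left over by the previous one):
  17 = 1*15 + 2, so a_0 = 1.
  15 = 7*2 + 1, so a_1 = 7.
  2 = 2*1 + 0, so a_2 = 2.
The remainder reaches 0 after 3 divisions, so the expansion has 3 partial quotients, read off in order.

[1; 7, 2]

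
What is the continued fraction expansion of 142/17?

[8; 2, 1, 5]

Run the Euclidean algorithm on 142 and 17; the successive quotients are the partial quotients a_0, a_1, ... (each step inverts the fractional part left over by the previous one):
  142 = 8*17 + 6, so a_0 = 8.
  17 = 2*6 + 5, so a_1 = 2.
  6 = 1*5 + 1, so a_2 = 1.
  5 = 5*1 + 0, so a_3 = 5.
The remainder reaches 0 after 4 divisions, so the expansion has 4 partial quotients, read off in order.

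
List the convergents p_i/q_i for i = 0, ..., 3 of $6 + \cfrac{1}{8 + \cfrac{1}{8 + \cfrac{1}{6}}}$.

Using the convergent recurrence p_i = a_i*p_{i-1} + p_{i-2}, q_i = a_i*q_{i-1} + q_{i-2} with p_{-2}=0, p_{-1}=1, q_{-2}=1, q_{-1}=0:
  i=0: a_0=6, p_0 = 6*1 + 0 = 6, q_0 = 6*0 + 1 = 1.
  i=1: a_1=8, p_1 = 8*6 + 1 = 49, q_1 = 8*1 + 0 = 8.
  i=2: a_2=8, p_2 = 8*49 + 6 = 398, q_2 = 8*8 + 1 = 65.
  i=3: a_3=6, p_3 = 6*398 + 49 = 2437, q_3 = 6*65 + 8 = 398.

6/1, 49/8, 398/65, 2437/398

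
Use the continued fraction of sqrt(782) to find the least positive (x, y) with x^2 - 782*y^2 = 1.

First expand sqrt(782) as a continued fraction. With x_i = (sqrt(782) + m_i)/d_i and (m_0, d_0) = (0, 1): a_0 = floor(sqrt(782)) = 27, since 27^2 = 729 <= 782 < 784 = 28^2.
Iterate m_{i+1} = d_i*a_i - m_i, d_{i+1} = (782 - m_{i+1}^2)/d_i, a_{i+1} = floor((a_0 + m_{i+1})/d_{i+1}):
  m_1 = 1*27 - 0 = 27, d_1 = (782 - 27^2)/1 = 53/1 = 53, a_1 = floor((27 + 27)/53) = 1.
  m_2 = 53*1 - 27 = 26, d_2 = (782 - 26^2)/53 = 106/53 = 2, a_2 = floor((27 + 26)/2) = 26.
  m_3 = 2*26 - 26 = 26, d_3 = (782 - 26^2)/2 = 106/2 = 53, a_3 = floor((27 + 26)/53) = 1.
  m_4 = 53*1 - 26 = 27, d_4 = (782 - 27^2)/53 = 53/53 = 1, a_4 = floor((27 + 27)/1) = 54.
  m_5 = 1*54 - 27 = 27, d_5 = (782 - 27^2)/1 = 53/1 = 53: (m_5, d_5) = (m_1, d_1) = (27, 53), so from here the quotients repeat a_1, ..., a_4; the period length is 4.
So sqrt(782) = [27; (1, 26, 1, 54)] with period length k = 4.
k is even, so the fundamental solution of x^2 - 782y^2 = 1 is (p_{k-1}, q_{k-1}) = (p_3, q_3); compute convergents through index 3.
Convergents (p_i = a_i*p_{i-1} + p_{i-2}, q_i = a_i*q_{i-1} + q_{i-2} with p_{-2}=0, p_{-1}=1, q_{-2}=1, q_{-1}=0):
  i=0: a_0=27, p_0 = 27*1 + 0 = 27, q_0 = 27*0 + 1 = 1.
  i=1: a_1=1, p_1 = 1*27 + 1 = 28, q_1 = 1*1 + 0 = 1.
  i=2: a_2=26, p_2 = 26*28 + 27 = 755, q_2 = 26*1 + 1 = 27.
  i=3: a_3=1, p_3 = 1*755 + 28 = 783, q_3 = 1*27 + 1 = 28.
Check: 783^2 - 782*28^2 = 613089 - 613088 = 1, so (x, y) = (783, 28) solves the equation, and by the theorem it is the least positive solution.

(x, y) = (783, 28)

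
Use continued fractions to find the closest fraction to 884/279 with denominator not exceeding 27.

19/6

Expand x = 884/279 as a continued fraction with the Euclidean algorithm:
  884 = 3*279 + 47, so a_0 = 3.
  279 = 5*47 + 44, so a_1 = 5.
  47 = 1*44 + 3, so a_2 = 1.
  44 = 14*3 + 2, so a_3 = 14.
  3 = 1*2 + 1, so a_4 = 1.
  2 = 2*1 + 0, so a_5 = 2.
so x = [3; 5, 1, 14, 1, 2].
Convergents (p_i = a_i*p_{i-1} + p_{i-2}, q_i = a_i*q_{i-1} + q_{i-2} with p_{-2}=0, p_{-1}=1, q_{-2}=1, q_{-1}=0), until the denominator exceeds 27:
  i=0: a_0=3, p_0 = 3*1 + 0 = 3, q_0 = 3*0 + 1 = 1.
  i=1: a_1=5, p_1 = 5*3 + 1 = 16, q_1 = 5*1 + 0 = 5.
  i=2: a_2=1, p_2 = 1*16 + 3 = 19, q_2 = 1*5 + 1 = 6.
  i=3: a_3=14, p_3 = 14*19 + 16 = 282, q_3 = 14*6 + 5 = 89.
q_3 = 89 > 27, so the last convergent with denominator <= 27 is p_2/q_2 = 19/6.
The closest fraction with denominator <= 27 is either p_2/q_2 or the intermediate fraction (k*p_2 + p_1)/(k*q_2 + q_1) with the largest k >= 1 whose denominator stays <= 27; these approach x as k grows, and every other convergent or intermediate fraction in range is farther away.
Largest k: floor((27 - q_1)/q_2) = floor((27 - 5)/6) = 3.
That gives (3*19 + 16)/(3*6 + 5) = 73/23.
Compare the errors: |x - 19/6| = |884*6 - 19*279|/(279*6) = 3/1674, and |x - 73/23| = |884*23 - 73*279|/(279*23) = 35/6417.
Cross-multiplying, 3*6417 = 19251 < 58590 = 35*1674, so 3/1674 is smaller: the convergent 19/6 is closer to x than 73/23.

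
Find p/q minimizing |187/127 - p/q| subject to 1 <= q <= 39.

Expand x = 187/127 as a continued fraction with the Euclidean algorithm:
  187 = 1*127 + 60, so a_0 = 1.
  127 = 2*60 + 7, so a_1 = 2.
  60 = 8*7 + 4, so a_2 = 8.
  7 = 1*4 + 3, so a_3 = 1.
  4 = 1*3 + 1, so a_4 = 1.
  3 = 3*1 + 0, so a_5 = 3.
so x = [1; 2, 8, 1, 1, 3].
Convergents (p_i = a_i*p_{i-1} + p_{i-2}, q_i = a_i*q_{i-1} + q_{i-2} with p_{-2}=0, p_{-1}=1, q_{-2}=1, q_{-1}=0), until the denominator exceeds 39:
  i=0: a_0=1, p_0 = 1*1 + 0 = 1, q_0 = 1*0 + 1 = 1.
  i=1: a_1=2, p_1 = 2*1 + 1 = 3, q_1 = 2*1 + 0 = 2.
  i=2: a_2=8, p_2 = 8*3 + 1 = 25, q_2 = 8*2 + 1 = 17.
  i=3: a_3=1, p_3 = 1*25 + 3 = 28, q_3 = 1*17 + 2 = 19.
  i=4: a_4=1, p_4 = 1*28 + 25 = 53, q_4 = 1*19 + 17 = 36.
  i=5: a_5=3, p_5 = 3*53 + 28 = 187, q_5 = 3*36 + 19 = 127.
q_5 = 127 > 39, so the last convergent with denominator <= 39 is p_4/q_4 = 53/36.
The closest fraction with denominator <= 39 is either p_4/q_4 or the intermediate fraction (k*p_4 + p_3)/(k*q_4 + q_3) with the largest k >= 1 whose denominator stays <= 39; these approach x as k grows, and every other convergent or intermediate fraction in range is farther away.
Largest k: floor((39 - q_3)/q_4) = floor((39 - 19)/36) = 0.
Since k = 0, no intermediate fraction beyond p_4/q_4 has denominator <= 39, so the convergent 53/36 is the closest (its error is |187*36 - 53*127|/(127*36) = 1/4572).

53/36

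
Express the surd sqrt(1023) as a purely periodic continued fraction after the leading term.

[31; (1, 62)]

Write x_i = (sqrt(1023) + m_i)/d_i with (m_0, d_0) = (0, 1). a_0 = floor(sqrt(1023)) = 31, since 31^2 = 961 <= 1023 < 1024 = 32^2.
Iterate m_{i+1} = d_i*a_i - m_i, d_{i+1} = (1023 - m_{i+1}^2)/d_i, a_{i+1} = floor((a_0 + m_{i+1})/d_{i+1}):
  m_1 = 1*31 - 0 = 31, d_1 = (1023 - 31^2)/1 = 62/1 = 62, a_1 = floor((31 + 31)/62) = 1.
  m_2 = 62*1 - 31 = 31, d_2 = (1023 - 31^2)/62 = 62/62 = 1, a_2 = floor((31 + 31)/1) = 62.
  m_3 = 1*62 - 31 = 31, d_3 = (1023 - 31^2)/1 = 62/1 = 62: (m_3, d_3) = (m_1, d_1) = (31, 62), so from here the quotients repeat a_1, a_2; the period length is 2.
Hence the expansion of sqrt(1023) is a_0 = 31 followed by the repeating block 1, 62 (period 2).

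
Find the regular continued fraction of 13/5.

Run the Euclidean algorithm on 13 and 5; the successive quotients are the partial quotients a_0, a_1, ... (each step inverts the fractional part left over by the previous one):
  13 = 2*5 + 3, so a_0 = 2.
  5 = 1*3 + 2, so a_1 = 1.
  3 = 1*2 + 1, so a_2 = 1.
  2 = 2*1 + 0, so a_3 = 2.
The remainder reaches 0 after 4 divisions, so the expansion has 4 partial quotients, read off in order.

[2; 1, 1, 2]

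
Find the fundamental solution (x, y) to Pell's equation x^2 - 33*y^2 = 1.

(x, y) = (23, 4)

First expand sqrt(33) as a continued fraction. With x_i = (sqrt(33) + m_i)/d_i and (m_0, d_0) = (0, 1): a_0 = floor(sqrt(33)) = 5, since 5^2 = 25 <= 33 < 36 = 6^2.
Iterate m_{i+1} = d_i*a_i - m_i, d_{i+1} = (33 - m_{i+1}^2)/d_i, a_{i+1} = floor((a_0 + m_{i+1})/d_{i+1}):
  m_1 = 1*5 - 0 = 5, d_1 = (33 - 5^2)/1 = 8/1 = 8, a_1 = floor((5 + 5)/8) = 1.
  m_2 = 8*1 - 5 = 3, d_2 = (33 - 3^2)/8 = 24/8 = 3, a_2 = floor((5 + 3)/3) = 2.
  m_3 = 3*2 - 3 = 3, d_3 = (33 - 3^2)/3 = 24/3 = 8, a_3 = floor((5 + 3)/8) = 1.
  m_4 = 8*1 - 3 = 5, d_4 = (33 - 5^2)/8 = 8/8 = 1, a_4 = floor((5 + 5)/1) = 10.
  m_5 = 1*10 - 5 = 5, d_5 = (33 - 5^2)/1 = 8/1 = 8: (m_5, d_5) = (m_1, d_1) = (5, 8), so from here the quotients repeat a_1, ..., a_4; the period length is 4.
So sqrt(33) = [5; (1, 2, 1, 10)] with period length k = 4.
k is even, so the fundamental solution of x^2 - 33y^2 = 1 is (p_{k-1}, q_{k-1}) = (p_3, q_3); compute convergents through index 3.
Convergents (p_i = a_i*p_{i-1} + p_{i-2}, q_i = a_i*q_{i-1} + q_{i-2} with p_{-2}=0, p_{-1}=1, q_{-2}=1, q_{-1}=0):
  i=0: a_0=5, p_0 = 5*1 + 0 = 5, q_0 = 5*0 + 1 = 1.
  i=1: a_1=1, p_1 = 1*5 + 1 = 6, q_1 = 1*1 + 0 = 1.
  i=2: a_2=2, p_2 = 2*6 + 5 = 17, q_2 = 2*1 + 1 = 3.
  i=3: a_3=1, p_3 = 1*17 + 6 = 23, q_3 = 1*3 + 1 = 4.
Check: 23^2 - 33*4^2 = 529 - 528 = 1, so (x, y) = (23, 4) solves the equation, and by the theorem it is the least positive solution.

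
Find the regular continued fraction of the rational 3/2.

[1; 2]

Run the Euclidean algorithm on 3 and 2; the successive quotients are the partial quotients a_0, a_1, ... (each step inverts the fractional part left over by the previous one):
  3 = 1*2 + 1, so a_0 = 1.
  2 = 2*1 + 0, so a_1 = 2.
The remainder reaches 0 after 2 divisions, so the expansion has 2 partial quotients, read off in order.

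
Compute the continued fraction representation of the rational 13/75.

[0; 5, 1, 3, 3]

Run the Euclidean algorithm on 13 and 75; the successive quotients are the partial quotients a_0, a_1, ... (each step inverts the fractional part left over by the previous one):
  13 = 0*75 + 13, so a_0 = 0.
  75 = 5*13 + 10, so a_1 = 5.
  13 = 1*10 + 3, so a_2 = 1.
  10 = 3*3 + 1, so a_3 = 3.
  3 = 3*1 + 0, so a_4 = 3.
The remainder reaches 0 after 5 divisions, so the expansion has 5 partial quotients, read off in order.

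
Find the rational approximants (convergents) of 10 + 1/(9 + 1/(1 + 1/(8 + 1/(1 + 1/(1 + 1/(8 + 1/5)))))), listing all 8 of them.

Using the convergent recurrence p_i = a_i*p_{i-1} + p_{i-2}, q_i = a_i*q_{i-1} + q_{i-2} with p_{-2}=0, p_{-1}=1, q_{-2}=1, q_{-1}=0:
  i=0: a_0=10, p_0 = 10*1 + 0 = 10, q_0 = 10*0 + 1 = 1.
  i=1: a_1=9, p_1 = 9*10 + 1 = 91, q_1 = 9*1 + 0 = 9.
  i=2: a_2=1, p_2 = 1*91 + 10 = 101, q_2 = 1*9 + 1 = 10.
  i=3: a_3=8, p_3 = 8*101 + 91 = 899, q_3 = 8*10 + 9 = 89.
  i=4: a_4=1, p_4 = 1*899 + 101 = 1000, q_4 = 1*89 + 10 = 99.
  i=5: a_5=1, p_5 = 1*1000 + 899 = 1899, q_5 = 1*99 + 89 = 188.
  i=6: a_6=8, p_6 = 8*1899 + 1000 = 16192, q_6 = 8*188 + 99 = 1603.
  i=7: a_7=5, p_7 = 5*16192 + 1899 = 82859, q_7 = 5*1603 + 188 = 8203.

10/1, 91/9, 101/10, 899/89, 1000/99, 1899/188, 16192/1603, 82859/8203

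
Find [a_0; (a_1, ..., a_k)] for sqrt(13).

[3; (1, 1, 1, 1, 6)]

Write x_i = (sqrt(13) + m_i)/d_i with (m_0, d_0) = (0, 1). a_0 = floor(sqrt(13)) = 3, since 3^2 = 9 <= 13 < 16 = 4^2.
Iterate m_{i+1} = d_i*a_i - m_i, d_{i+1} = (13 - m_{i+1}^2)/d_i, a_{i+1} = floor((a_0 + m_{i+1})/d_{i+1}):
  m_1 = 1*3 - 0 = 3, d_1 = (13 - 3^2)/1 = 4/1 = 4, a_1 = floor((3 + 3)/4) = 1.
  m_2 = 4*1 - 3 = 1, d_2 = (13 - 1^2)/4 = 12/4 = 3, a_2 = floor((3 + 1)/3) = 1.
  m_3 = 3*1 - 1 = 2, d_3 = (13 - 2^2)/3 = 9/3 = 3, a_3 = floor((3 + 2)/3) = 1.
  m_4 = 3*1 - 2 = 1, d_4 = (13 - 1^2)/3 = 12/3 = 4, a_4 = floor((3 + 1)/4) = 1.
  m_5 = 4*1 - 1 = 3, d_5 = (13 - 3^2)/4 = 4/4 = 1, a_5 = floor((3 + 3)/1) = 6.
  m_6 = 1*6 - 3 = 3, d_6 = (13 - 3^2)/1 = 4/1 = 4: (m_6, d_6) = (m_1, d_1) = (3, 4), so from here the quotients repeat a_1, ..., a_5; the period length is 5.
Hence the expansion of sqrt(13) is a_0 = 3 followed by the repeating block 1, 1, 1, 1, 6 (period 5).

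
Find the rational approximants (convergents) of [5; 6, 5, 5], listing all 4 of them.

Using the convergent recurrence p_i = a_i*p_{i-1} + p_{i-2}, q_i = a_i*q_{i-1} + q_{i-2} with p_{-2}=0, p_{-1}=1, q_{-2}=1, q_{-1}=0:
  i=0: a_0=5, p_0 = 5*1 + 0 = 5, q_0 = 5*0 + 1 = 1.
  i=1: a_1=6, p_1 = 6*5 + 1 = 31, q_1 = 6*1 + 0 = 6.
  i=2: a_2=5, p_2 = 5*31 + 5 = 160, q_2 = 5*6 + 1 = 31.
  i=3: a_3=5, p_3 = 5*160 + 31 = 831, q_3 = 5*31 + 6 = 161.

5/1, 31/6, 160/31, 831/161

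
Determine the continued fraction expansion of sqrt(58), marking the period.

[7; (1, 1, 1, 1, 1, 1, 14)]

Write x_i = (sqrt(58) + m_i)/d_i with (m_0, d_0) = (0, 1). a_0 = floor(sqrt(58)) = 7, since 7^2 = 49 <= 58 < 64 = 8^2.
Iterate m_{i+1} = d_i*a_i - m_i, d_{i+1} = (58 - m_{i+1}^2)/d_i, a_{i+1} = floor((a_0 + m_{i+1})/d_{i+1}):
  m_1 = 1*7 - 0 = 7, d_1 = (58 - 7^2)/1 = 9/1 = 9, a_1 = floor((7 + 7)/9) = 1.
  m_2 = 9*1 - 7 = 2, d_2 = (58 - 2^2)/9 = 54/9 = 6, a_2 = floor((7 + 2)/6) = 1.
  m_3 = 6*1 - 2 = 4, d_3 = (58 - 4^2)/6 = 42/6 = 7, a_3 = floor((7 + 4)/7) = 1.
  m_4 = 7*1 - 4 = 3, d_4 = (58 - 3^2)/7 = 49/7 = 7, a_4 = floor((7 + 3)/7) = 1.
  m_5 = 7*1 - 3 = 4, d_5 = (58 - 4^2)/7 = 42/7 = 6, a_5 = floor((7 + 4)/6) = 1.
  m_6 = 6*1 - 4 = 2, d_6 = (58 - 2^2)/6 = 54/6 = 9, a_6 = floor((7 + 2)/9) = 1.
  m_7 = 9*1 - 2 = 7, d_7 = (58 - 7^2)/9 = 9/9 = 1, a_7 = floor((7 + 7)/1) = 14.
  m_8 = 1*14 - 7 = 7, d_8 = (58 - 7^2)/1 = 9/1 = 9: (m_8, d_8) = (m_1, d_1) = (7, 9), so from here the quotients repeat a_1, ..., a_7; the period length is 7.
Hence the expansion of sqrt(58) is a_0 = 7 followed by the repeating block 1, 1, 1, 1, 1, 1, 14 (period 7).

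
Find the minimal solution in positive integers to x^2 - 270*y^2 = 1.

First expand sqrt(270) as a continued fraction. With x_i = (sqrt(270) + m_i)/d_i and (m_0, d_0) = (0, 1): a_0 = floor(sqrt(270)) = 16, since 16^2 = 256 <= 270 < 289 = 17^2.
Iterate m_{i+1} = d_i*a_i - m_i, d_{i+1} = (270 - m_{i+1}^2)/d_i, a_{i+1} = floor((a_0 + m_{i+1})/d_{i+1}):
  m_1 = 1*16 - 0 = 16, d_1 = (270 - 16^2)/1 = 14/1 = 14, a_1 = floor((16 + 16)/14) = 2.
  m_2 = 14*2 - 16 = 12, d_2 = (270 - 12^2)/14 = 126/14 = 9, a_2 = floor((16 + 12)/9) = 3.
  m_3 = 9*3 - 12 = 15, d_3 = (270 - 15^2)/9 = 45/9 = 5, a_3 = floor((16 + 15)/5) = 6.
  m_4 = 5*6 - 15 = 15, d_4 = (270 - 15^2)/5 = 45/5 = 9, a_4 = floor((16 + 15)/9) = 3.
  m_5 = 9*3 - 15 = 12, d_5 = (270 - 12^2)/9 = 126/9 = 14, a_5 = floor((16 + 12)/14) = 2.
  m_6 = 14*2 - 12 = 16, d_6 = (270 - 16^2)/14 = 14/14 = 1, a_6 = floor((16 + 16)/1) = 32.
  m_7 = 1*32 - 16 = 16, d_7 = (270 - 16^2)/1 = 14/1 = 14: (m_7, d_7) = (m_1, d_1) = (16, 14), so from here the quotients repeat a_1, ..., a_6; the period length is 6.
So sqrt(270) = [16; (2, 3, 6, 3, 2, 32)] with period length k = 6.
k is even, so the fundamental solution of x^2 - 270y^2 = 1 is (p_{k-1}, q_{k-1}) = (p_5, q_5); compute convergents through index 5.
Convergents (p_i = a_i*p_{i-1} + p_{i-2}, q_i = a_i*q_{i-1} + q_{i-2} with p_{-2}=0, p_{-1}=1, q_{-2}=1, q_{-1}=0):
  i=0: a_0=16, p_0 = 16*1 + 0 = 16, q_0 = 16*0 + 1 = 1.
  i=1: a_1=2, p_1 = 2*16 + 1 = 33, q_1 = 2*1 + 0 = 2.
  i=2: a_2=3, p_2 = 3*33 + 16 = 115, q_2 = 3*2 + 1 = 7.
  i=3: a_3=6, p_3 = 6*115 + 33 = 723, q_3 = 6*7 + 2 = 44.
  i=4: a_4=3, p_4 = 3*723 + 115 = 2284, q_4 = 3*44 + 7 = 139.
  i=5: a_5=2, p_5 = 2*2284 + 723 = 5291, q_5 = 2*139 + 44 = 322.
Check: 5291^2 - 270*322^2 = 27994681 - 27994680 = 1, so (x, y) = (5291, 322) solves the equation, and by the theorem it is the least positive solution.

(x, y) = (5291, 322)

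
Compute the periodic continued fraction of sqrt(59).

[7; (1, 2, 7, 2, 1, 14)]

Write x_i = (sqrt(59) + m_i)/d_i with (m_0, d_0) = (0, 1). a_0 = floor(sqrt(59)) = 7, since 7^2 = 49 <= 59 < 64 = 8^2.
Iterate m_{i+1} = d_i*a_i - m_i, d_{i+1} = (59 - m_{i+1}^2)/d_i, a_{i+1} = floor((a_0 + m_{i+1})/d_{i+1}):
  m_1 = 1*7 - 0 = 7, d_1 = (59 - 7^2)/1 = 10/1 = 10, a_1 = floor((7 + 7)/10) = 1.
  m_2 = 10*1 - 7 = 3, d_2 = (59 - 3^2)/10 = 50/10 = 5, a_2 = floor((7 + 3)/5) = 2.
  m_3 = 5*2 - 3 = 7, d_3 = (59 - 7^2)/5 = 10/5 = 2, a_3 = floor((7 + 7)/2) = 7.
  m_4 = 2*7 - 7 = 7, d_4 = (59 - 7^2)/2 = 10/2 = 5, a_4 = floor((7 + 7)/5) = 2.
  m_5 = 5*2 - 7 = 3, d_5 = (59 - 3^2)/5 = 50/5 = 10, a_5 = floor((7 + 3)/10) = 1.
  m_6 = 10*1 - 3 = 7, d_6 = (59 - 7^2)/10 = 10/10 = 1, a_6 = floor((7 + 7)/1) = 14.
  m_7 = 1*14 - 7 = 7, d_7 = (59 - 7^2)/1 = 10/1 = 10: (m_7, d_7) = (m_1, d_1) = (7, 10), so from here the quotients repeat a_1, ..., a_6; the period length is 6.
Hence the expansion of sqrt(59) is a_0 = 7 followed by the repeating block 1, 2, 7, 2, 1, 14 (period 6).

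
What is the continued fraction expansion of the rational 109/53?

Run the Euclidean algorithm on 109 and 53; the successive quotients are the partial quotients a_0, a_1, ... (each step inverts the fractional part left over by the previous one):
  109 = 2*53 + 3, so a_0 = 2.
  53 = 17*3 + 2, so a_1 = 17.
  3 = 1*2 + 1, so a_2 = 1.
  2 = 2*1 + 0, so a_3 = 2.
The remainder reaches 0 after 4 divisions, so the expansion has 4 partial quotients, read off in order.

[2; 17, 1, 2]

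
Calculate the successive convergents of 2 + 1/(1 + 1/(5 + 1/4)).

2/1, 3/1, 17/6, 71/25

Using the convergent recurrence p_i = a_i*p_{i-1} + p_{i-2}, q_i = a_i*q_{i-1} + q_{i-2} with p_{-2}=0, p_{-1}=1, q_{-2}=1, q_{-1}=0:
  i=0: a_0=2, p_0 = 2*1 + 0 = 2, q_0 = 2*0 + 1 = 1.
  i=1: a_1=1, p_1 = 1*2 + 1 = 3, q_1 = 1*1 + 0 = 1.
  i=2: a_2=5, p_2 = 5*3 + 2 = 17, q_2 = 5*1 + 1 = 6.
  i=3: a_3=4, p_3 = 4*17 + 3 = 71, q_3 = 4*6 + 1 = 25.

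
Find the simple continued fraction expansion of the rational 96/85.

[1; 7, 1, 2, 1, 2]

Run the Euclidean algorithm on 96 and 85; the successive quotients are the partial quotients a_0, a_1, ... (each step inverts the fractional part left over by the previous one):
  96 = 1*85 + 11, so a_0 = 1.
  85 = 7*11 + 8, so a_1 = 7.
  11 = 1*8 + 3, so a_2 = 1.
  8 = 2*3 + 2, so a_3 = 2.
  3 = 1*2 + 1, so a_4 = 1.
  2 = 2*1 + 0, so a_5 = 2.
The remainder reaches 0 after 6 divisions, so the expansion has 6 partial quotients, read off in order.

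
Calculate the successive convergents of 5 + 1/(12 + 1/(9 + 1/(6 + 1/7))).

Using the convergent recurrence p_i = a_i*p_{i-1} + p_{i-2}, q_i = a_i*q_{i-1} + q_{i-2} with p_{-2}=0, p_{-1}=1, q_{-2}=1, q_{-1}=0:
  i=0: a_0=5, p_0 = 5*1 + 0 = 5, q_0 = 5*0 + 1 = 1.
  i=1: a_1=12, p_1 = 12*5 + 1 = 61, q_1 = 12*1 + 0 = 12.
  i=2: a_2=9, p_2 = 9*61 + 5 = 554, q_2 = 9*12 + 1 = 109.
  i=3: a_3=6, p_3 = 6*554 + 61 = 3385, q_3 = 6*109 + 12 = 666.
  i=4: a_4=7, p_4 = 7*3385 + 554 = 24249, q_4 = 7*666 + 109 = 4771.

5/1, 61/12, 554/109, 3385/666, 24249/4771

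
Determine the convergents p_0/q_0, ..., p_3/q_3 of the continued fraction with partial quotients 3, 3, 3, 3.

Using the convergent recurrence p_i = a_i*p_{i-1} + p_{i-2}, q_i = a_i*q_{i-1} + q_{i-2} with p_{-2}=0, p_{-1}=1, q_{-2}=1, q_{-1}=0:
  i=0: a_0=3, p_0 = 3*1 + 0 = 3, q_0 = 3*0 + 1 = 1.
  i=1: a_1=3, p_1 = 3*3 + 1 = 10, q_1 = 3*1 + 0 = 3.
  i=2: a_2=3, p_2 = 3*10 + 3 = 33, q_2 = 3*3 + 1 = 10.
  i=3: a_3=3, p_3 = 3*33 + 10 = 109, q_3 = 3*10 + 3 = 33.

3/1, 10/3, 33/10, 109/33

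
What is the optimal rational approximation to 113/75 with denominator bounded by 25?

3/2

Expand x = 113/75 as a continued fraction with the Euclidean algorithm:
  113 = 1*75 + 38, so a_0 = 1.
  75 = 1*38 + 37, so a_1 = 1.
  38 = 1*37 + 1, so a_2 = 1.
  37 = 37*1 + 0, so a_3 = 37.
so x = [1; 1, 1, 37].
Convergents (p_i = a_i*p_{i-1} + p_{i-2}, q_i = a_i*q_{i-1} + q_{i-2} with p_{-2}=0, p_{-1}=1, q_{-2}=1, q_{-1}=0), until the denominator exceeds 25:
  i=0: a_0=1, p_0 = 1*1 + 0 = 1, q_0 = 1*0 + 1 = 1.
  i=1: a_1=1, p_1 = 1*1 + 1 = 2, q_1 = 1*1 + 0 = 1.
  i=2: a_2=1, p_2 = 1*2 + 1 = 3, q_2 = 1*1 + 1 = 2.
  i=3: a_3=37, p_3 = 37*3 + 2 = 113, q_3 = 37*2 + 1 = 75.
q_3 = 75 > 25, so the last convergent with denominator <= 25 is p_2/q_2 = 3/2.
The closest fraction with denominator <= 25 is either p_2/q_2 or the intermediate fraction (k*p_2 + p_1)/(k*q_2 + q_1) with the largest k >= 1 whose denominator stays <= 25; these approach x as k grows, and every other convergent or intermediate fraction in range is farther away.
Largest k: floor((25 - q_1)/q_2) = floor((25 - 1)/2) = 12.
That gives (12*3 + 2)/(12*2 + 1) = 38/25.
Compare the errors: |x - 3/2| = |113*2 - 3*75|/(75*2) = 1/150, and |x - 38/25| = |113*25 - 38*75|/(75*25) = 25/1875.
Cross-multiplying, 1*1875 = 1875 < 3750 = 25*150, so 1/150 is smaller: the convergent 3/2 is closer to x than 38/25.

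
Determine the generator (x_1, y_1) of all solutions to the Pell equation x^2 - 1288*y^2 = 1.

(x, y) = (323, 9)

First expand sqrt(1288) as a continued fraction. With x_i = (sqrt(1288) + m_i)/d_i and (m_0, d_0) = (0, 1): a_0 = floor(sqrt(1288)) = 35, since 35^2 = 1225 <= 1288 < 1296 = 36^2.
Iterate m_{i+1} = d_i*a_i - m_i, d_{i+1} = (1288 - m_{i+1}^2)/d_i, a_{i+1} = floor((a_0 + m_{i+1})/d_{i+1}):
  m_1 = 1*35 - 0 = 35, d_1 = (1288 - 35^2)/1 = 63/1 = 63, a_1 = floor((35 + 35)/63) = 1.
  m_2 = 63*1 - 35 = 28, d_2 = (1288 - 28^2)/63 = 504/63 = 8, a_2 = floor((35 + 28)/8) = 7.
  m_3 = 8*7 - 28 = 28, d_3 = (1288 - 28^2)/8 = 504/8 = 63, a_3 = floor((35 + 28)/63) = 1.
  m_4 = 63*1 - 28 = 35, d_4 = (1288 - 35^2)/63 = 63/63 = 1, a_4 = floor((35 + 35)/1) = 70.
  m_5 = 1*70 - 35 = 35, d_5 = (1288 - 35^2)/1 = 63/1 = 63: (m_5, d_5) = (m_1, d_1) = (35, 63), so from here the quotients repeat a_1, ..., a_4; the period length is 4.
So sqrt(1288) = [35; (1, 7, 1, 70)] with period length k = 4.
k is even, so the fundamental solution of x^2 - 1288y^2 = 1 is (p_{k-1}, q_{k-1}) = (p_3, q_3); compute convergents through index 3.
Convergents (p_i = a_i*p_{i-1} + p_{i-2}, q_i = a_i*q_{i-1} + q_{i-2} with p_{-2}=0, p_{-1}=1, q_{-2}=1, q_{-1}=0):
  i=0: a_0=35, p_0 = 35*1 + 0 = 35, q_0 = 35*0 + 1 = 1.
  i=1: a_1=1, p_1 = 1*35 + 1 = 36, q_1 = 1*1 + 0 = 1.
  i=2: a_2=7, p_2 = 7*36 + 35 = 287, q_2 = 7*1 + 1 = 8.
  i=3: a_3=1, p_3 = 1*287 + 36 = 323, q_3 = 1*8 + 1 = 9.
Check: 323^2 - 1288*9^2 = 104329 - 104328 = 1, so (x, y) = (323, 9) solves the equation, and by the theorem it is the least positive solution.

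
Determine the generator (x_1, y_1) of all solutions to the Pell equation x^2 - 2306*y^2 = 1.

(x, y) = (2305, 48)

First expand sqrt(2306) as a continued fraction. With x_i = (sqrt(2306) + m_i)/d_i and (m_0, d_0) = (0, 1): a_0 = floor(sqrt(2306)) = 48, since 48^2 = 2304 <= 2306 < 2401 = 49^2.
Iterate m_{i+1} = d_i*a_i - m_i, d_{i+1} = (2306 - m_{i+1}^2)/d_i, a_{i+1} = floor((a_0 + m_{i+1})/d_{i+1}):
  m_1 = 1*48 - 0 = 48, d_1 = (2306 - 48^2)/1 = 2/1 = 2, a_1 = floor((48 + 48)/2) = 48.
  m_2 = 2*48 - 48 = 48, d_2 = (2306 - 48^2)/2 = 2/2 = 1, a_2 = floor((48 + 48)/1) = 96.
  m_3 = 1*96 - 48 = 48, d_3 = (2306 - 48^2)/1 = 2/1 = 2: (m_3, d_3) = (m_1, d_1) = (48, 2), so from here the quotients repeat a_1, a_2; the period length is 2.
So sqrt(2306) = [48; (48, 96)] with period length k = 2.
k is even, so the fundamental solution of x^2 - 2306y^2 = 1 is (p_{k-1}, q_{k-1}) = (p_1, q_1); compute convergents through index 1.
Convergents (p_i = a_i*p_{i-1} + p_{i-2}, q_i = a_i*q_{i-1} + q_{i-2} with p_{-2}=0, p_{-1}=1, q_{-2}=1, q_{-1}=0):
  i=0: a_0=48, p_0 = 48*1 + 0 = 48, q_0 = 48*0 + 1 = 1.
  i=1: a_1=48, p_1 = 48*48 + 1 = 2305, q_1 = 48*1 + 0 = 48.
Check: 2305^2 - 2306*48^2 = 5313025 - 5313024 = 1, so (x, y) = (2305, 48) solves the equation, and by the theorem it is the least positive solution.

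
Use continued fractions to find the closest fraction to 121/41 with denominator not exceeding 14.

Expand x = 121/41 as a continued fraction with the Euclidean algorithm:
  121 = 2*41 + 39, so a_0 = 2.
  41 = 1*39 + 2, so a_1 = 1.
  39 = 19*2 + 1, so a_2 = 19.
  2 = 2*1 + 0, so a_3 = 2.
so x = [2; 1, 19, 2].
Convergents (p_i = a_i*p_{i-1} + p_{i-2}, q_i = a_i*q_{i-1} + q_{i-2} with p_{-2}=0, p_{-1}=1, q_{-2}=1, q_{-1}=0), until the denominator exceeds 14:
  i=0: a_0=2, p_0 = 2*1 + 0 = 2, q_0 = 2*0 + 1 = 1.
  i=1: a_1=1, p_1 = 1*2 + 1 = 3, q_1 = 1*1 + 0 = 1.
  i=2: a_2=19, p_2 = 19*3 + 2 = 59, q_2 = 19*1 + 1 = 20.
q_2 = 20 > 14, so the last convergent with denominator <= 14 is p_1/q_1 = 3/1.
The closest fraction with denominator <= 14 is either p_1/q_1 or the intermediate fraction (k*p_1 + p_0)/(k*q_1 + q_0) with the largest k >= 1 whose denominator stays <= 14; these approach x as k grows, and every other convergent or intermediate fraction in range is farther away.
Largest k: floor((14 - q_0)/q_1) = floor((14 - 1)/1) = 13.
That gives (13*3 + 2)/(13*1 + 1) = 41/14.
Compare the errors: |x - 3/1| = |121*1 - 3*41|/(41*1) = 2/41, and |x - 41/14| = |121*14 - 41*41|/(41*14) = 13/574.
Cross-multiplying, 13*41 = 533 < 1148 = 2*574, so 13/574 is smaller: the intermediate fraction 41/14 is closer to x than 3/1.

41/14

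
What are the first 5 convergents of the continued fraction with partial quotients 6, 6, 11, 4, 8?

6/1, 37/6, 413/67, 1689/274, 13925/2259

Using the convergent recurrence p_i = a_i*p_{i-1} + p_{i-2}, q_i = a_i*q_{i-1} + q_{i-2} with p_{-2}=0, p_{-1}=1, q_{-2}=1, q_{-1}=0:
  i=0: a_0=6, p_0 = 6*1 + 0 = 6, q_0 = 6*0 + 1 = 1.
  i=1: a_1=6, p_1 = 6*6 + 1 = 37, q_1 = 6*1 + 0 = 6.
  i=2: a_2=11, p_2 = 11*37 + 6 = 413, q_2 = 11*6 + 1 = 67.
  i=3: a_3=4, p_3 = 4*413 + 37 = 1689, q_3 = 4*67 + 6 = 274.
  i=4: a_4=8, p_4 = 8*1689 + 413 = 13925, q_4 = 8*274 + 67 = 2259.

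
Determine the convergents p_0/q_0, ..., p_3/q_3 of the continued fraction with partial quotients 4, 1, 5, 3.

Using the convergent recurrence p_i = a_i*p_{i-1} + p_{i-2}, q_i = a_i*q_{i-1} + q_{i-2} with p_{-2}=0, p_{-1}=1, q_{-2}=1, q_{-1}=0:
  i=0: a_0=4, p_0 = 4*1 + 0 = 4, q_0 = 4*0 + 1 = 1.
  i=1: a_1=1, p_1 = 1*4 + 1 = 5, q_1 = 1*1 + 0 = 1.
  i=2: a_2=5, p_2 = 5*5 + 4 = 29, q_2 = 5*1 + 1 = 6.
  i=3: a_3=3, p_3 = 3*29 + 5 = 92, q_3 = 3*6 + 1 = 19.

4/1, 5/1, 29/6, 92/19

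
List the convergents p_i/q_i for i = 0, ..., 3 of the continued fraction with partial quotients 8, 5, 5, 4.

Using the convergent recurrence p_i = a_i*p_{i-1} + p_{i-2}, q_i = a_i*q_{i-1} + q_{i-2} with p_{-2}=0, p_{-1}=1, q_{-2}=1, q_{-1}=0:
  i=0: a_0=8, p_0 = 8*1 + 0 = 8, q_0 = 8*0 + 1 = 1.
  i=1: a_1=5, p_1 = 5*8 + 1 = 41, q_1 = 5*1 + 0 = 5.
  i=2: a_2=5, p_2 = 5*41 + 8 = 213, q_2 = 5*5 + 1 = 26.
  i=3: a_3=4, p_3 = 4*213 + 41 = 893, q_3 = 4*26 + 5 = 109.

8/1, 41/5, 213/26, 893/109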